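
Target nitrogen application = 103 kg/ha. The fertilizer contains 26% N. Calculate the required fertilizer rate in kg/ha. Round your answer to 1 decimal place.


Step 1: Fertilizer rate = target N / (N content / 100)
Step 2: Rate = 103 / (26 / 100)
Step 3: Rate = 103 / 0.26
Step 4: Rate = 396.2 kg/ha

396.2


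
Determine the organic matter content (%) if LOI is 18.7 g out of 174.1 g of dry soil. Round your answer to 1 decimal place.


Step 1: OM% = 100 * LOI / sample mass
Step 2: OM = 100 * 18.7 / 174.1
Step 3: OM = 10.7%

10.7


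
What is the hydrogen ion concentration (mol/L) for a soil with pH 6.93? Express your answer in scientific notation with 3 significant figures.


Step 1: [H+] = 10^(-pH)
Step 2: [H+] = 10^(-6.93)
Step 3: [H+] = 1.17e-07 mol/L

1.17e-07


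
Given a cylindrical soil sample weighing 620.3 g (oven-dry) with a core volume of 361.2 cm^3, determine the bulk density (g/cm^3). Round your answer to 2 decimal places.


Step 1: Identify the formula: BD = dry mass / volume
Step 2: Substitute values: BD = 620.3 / 361.2
Step 3: BD = 1.72 g/cm^3

1.72


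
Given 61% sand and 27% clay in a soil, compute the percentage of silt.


Step 1: sand + silt + clay = 100%
Step 2: silt = 100 - sand - clay
Step 3: silt = 100 - 61 - 27
Step 4: silt = 12%

12


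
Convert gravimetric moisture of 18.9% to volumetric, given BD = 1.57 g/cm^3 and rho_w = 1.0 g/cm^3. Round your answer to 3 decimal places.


Step 1: theta = (w / 100) * BD / rho_w
Step 2: theta = (18.9 / 100) * 1.57 / 1.0
Step 3: theta = 0.189 * 1.57
Step 4: theta = 0.297

0.297


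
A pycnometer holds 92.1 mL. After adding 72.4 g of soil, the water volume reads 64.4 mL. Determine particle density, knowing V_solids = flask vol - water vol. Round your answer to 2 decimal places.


Step 1: Volume of solids = flask volume - water volume with soil
Step 2: V_solids = 92.1 - 64.4 = 27.7 mL
Step 3: Particle density = mass / V_solids = 72.4 / 27.7 = 2.61 g/cm^3

2.61


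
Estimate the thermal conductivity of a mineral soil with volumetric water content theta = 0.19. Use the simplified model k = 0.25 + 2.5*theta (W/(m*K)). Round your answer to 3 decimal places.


Step 1: k = 0.25 + 2.5 * theta
Step 2: k = 0.25 + 2.5 * 0.19
Step 3: k = 0.25 + 0.475
Step 4: k = 0.725 W/(m*K)

0.725


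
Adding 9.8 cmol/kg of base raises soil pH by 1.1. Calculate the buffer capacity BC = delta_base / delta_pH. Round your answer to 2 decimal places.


Step 1: BC = change in base / change in pH
Step 2: BC = 9.8 / 1.1
Step 3: BC = 8.91 cmol/(kg*pH unit)

8.91


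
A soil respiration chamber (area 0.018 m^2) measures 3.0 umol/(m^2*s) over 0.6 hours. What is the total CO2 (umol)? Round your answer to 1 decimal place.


Step 1: Convert time to seconds: 0.6 hr * 3600 = 2160.0 s
Step 2: Total = flux * area * time_s
Step 3: Total = 3.0 * 0.018 * 2160.0
Step 4: Total = 116.6 umol

116.6


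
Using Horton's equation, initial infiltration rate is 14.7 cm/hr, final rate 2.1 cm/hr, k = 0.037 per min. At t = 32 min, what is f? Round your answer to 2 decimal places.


Step 1: f = fc + (f0 - fc) * exp(-k * t)
Step 2: exp(-0.037 * 32) = 0.306052
Step 3: f = 2.1 + (14.7 - 2.1) * 0.306052
Step 4: f = 2.1 + 12.6 * 0.306052
Step 5: f = 5.96 cm/hr

5.96


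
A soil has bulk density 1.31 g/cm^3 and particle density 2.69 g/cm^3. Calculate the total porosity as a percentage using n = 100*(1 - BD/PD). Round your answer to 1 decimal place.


Step 1: Formula: n = 100 * (1 - BD / PD)
Step 2: n = 100 * (1 - 1.31 / 2.69)
Step 3: n = 100 * (1 - 0.48699)
Step 4: n = 51.3%

51.3


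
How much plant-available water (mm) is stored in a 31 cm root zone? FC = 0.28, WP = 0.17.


Step 1: Available water = (FC - WP) * depth * 10
Step 2: AW = (0.28 - 0.17) * 31 * 10
Step 3: AW = 0.11 * 31 * 10
Step 4: AW = 34.1 mm

34.1


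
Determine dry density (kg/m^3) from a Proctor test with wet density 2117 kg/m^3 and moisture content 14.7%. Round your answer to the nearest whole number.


Step 1: Dry density = wet density / (1 + w/100)
Step 2: Dry density = 2117 / (1 + 14.7/100)
Step 3: Dry density = 2117 / 1.147
Step 4: Dry density = 1846 kg/m^3

1846


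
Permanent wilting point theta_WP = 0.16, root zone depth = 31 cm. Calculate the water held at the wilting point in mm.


Step 1: Water (mm) = theta_WP * depth * 10
Step 2: Water = 0.16 * 31 * 10
Step 3: Water = 49.6 mm

49.6


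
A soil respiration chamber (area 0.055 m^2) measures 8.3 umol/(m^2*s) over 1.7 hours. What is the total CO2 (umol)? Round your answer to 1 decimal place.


Step 1: Convert time to seconds: 1.7 hr * 3600 = 6120.0 s
Step 2: Total = flux * area * time_s
Step 3: Total = 8.3 * 0.055 * 6120.0
Step 4: Total = 2793.8 umol

2793.8


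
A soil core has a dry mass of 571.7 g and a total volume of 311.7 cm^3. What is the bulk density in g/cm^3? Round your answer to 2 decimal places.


Step 1: Identify the formula: BD = dry mass / volume
Step 2: Substitute values: BD = 571.7 / 311.7
Step 3: BD = 1.83 g/cm^3

1.83


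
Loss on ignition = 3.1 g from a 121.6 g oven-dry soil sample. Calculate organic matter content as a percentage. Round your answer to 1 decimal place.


Step 1: OM% = 100 * LOI / sample mass
Step 2: OM = 100 * 3.1 / 121.6
Step 3: OM = 2.5%

2.5


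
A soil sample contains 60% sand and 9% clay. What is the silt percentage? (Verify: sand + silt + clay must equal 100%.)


Step 1: sand + silt + clay = 100%
Step 2: silt = 100 - sand - clay
Step 3: silt = 100 - 60 - 9
Step 4: silt = 31%

31


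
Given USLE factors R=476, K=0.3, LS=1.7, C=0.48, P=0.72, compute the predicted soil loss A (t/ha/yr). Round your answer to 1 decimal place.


Step 1: A = R * K * LS * C * P
Step 2: R * K = 476 * 0.3 = 142.8
Step 3: (R*K) * LS = 142.8 * 1.7 = 242.76
Step 4: * C * P = 242.76 * 0.48 * 0.72 = 83.9
Step 5: A = 83.9 t/(ha*yr)

83.9


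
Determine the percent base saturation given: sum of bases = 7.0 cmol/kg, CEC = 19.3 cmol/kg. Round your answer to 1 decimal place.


Step 1: BS = 100 * (sum of bases) / CEC
Step 2: BS = 100 * 7.0 / 19.3
Step 3: BS = 36.3%

36.3


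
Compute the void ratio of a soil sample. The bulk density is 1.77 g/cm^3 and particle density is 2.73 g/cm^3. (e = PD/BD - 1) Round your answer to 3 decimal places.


Step 1: e = PD / BD - 1
Step 2: e = 2.73 / 1.77 - 1
Step 3: e = 1.54237 - 1
Step 4: e = 0.542

0.542


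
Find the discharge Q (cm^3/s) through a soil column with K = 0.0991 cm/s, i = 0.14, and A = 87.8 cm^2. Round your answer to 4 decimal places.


Step 1: Apply Darcy's law: Q = K * i * A
Step 2: Q = 0.0991 * 0.14 * 87.8
Step 3: Q = 1.2181 cm^3/s

1.2181


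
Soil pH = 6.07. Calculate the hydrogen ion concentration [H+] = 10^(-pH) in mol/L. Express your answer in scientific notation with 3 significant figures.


Step 1: [H+] = 10^(-pH)
Step 2: [H+] = 10^(-6.07)
Step 3: [H+] = 8.51e-07 mol/L

8.51e-07


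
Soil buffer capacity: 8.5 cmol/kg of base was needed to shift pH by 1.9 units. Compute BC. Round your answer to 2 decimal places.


Step 1: BC = change in base / change in pH
Step 2: BC = 8.5 / 1.9
Step 3: BC = 4.47 cmol/(kg*pH unit)

4.47


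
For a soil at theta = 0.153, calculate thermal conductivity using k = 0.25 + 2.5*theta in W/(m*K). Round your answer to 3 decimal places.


Step 1: k = 0.25 + 2.5 * theta
Step 2: k = 0.25 + 2.5 * 0.153
Step 3: k = 0.25 + 0.383
Step 4: k = 0.633 W/(m*K)

0.633


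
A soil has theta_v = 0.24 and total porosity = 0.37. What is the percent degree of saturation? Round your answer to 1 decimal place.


Step 1: S = 100 * theta_v / n
Step 2: S = 100 * 0.24 / 0.37
Step 3: S = 64.9%

64.9


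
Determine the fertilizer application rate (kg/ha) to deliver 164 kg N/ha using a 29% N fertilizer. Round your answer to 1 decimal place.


Step 1: Fertilizer rate = target N / (N content / 100)
Step 2: Rate = 164 / (29 / 100)
Step 3: Rate = 164 / 0.29
Step 4: Rate = 565.5 kg/ha

565.5


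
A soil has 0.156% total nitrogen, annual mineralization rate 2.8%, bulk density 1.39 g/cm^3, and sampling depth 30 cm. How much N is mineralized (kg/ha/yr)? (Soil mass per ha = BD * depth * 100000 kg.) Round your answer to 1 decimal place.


Step 1: Soil mass per ha = BD * depth * 100000 = 1.39 * 30 * 100000 = 4170000 kg
Step 2: Total N pool = soil mass * N%/100 = 4170000 * 0.156/100 = 6505.2 kg/ha
Step 3: N mineralized = N pool * rate%/100 = 6505.2 * 2.8/100 = 182.1 kg/ha/yr

182.1


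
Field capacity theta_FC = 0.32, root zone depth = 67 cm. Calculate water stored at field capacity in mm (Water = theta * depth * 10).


Step 1: Water (mm) = theta_FC * depth (cm) * 10
Step 2: Water = 0.32 * 67 * 10
Step 3: Water = 214.4 mm

214.4


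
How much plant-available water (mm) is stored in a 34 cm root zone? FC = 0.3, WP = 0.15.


Step 1: Available water = (FC - WP) * depth * 10
Step 2: AW = (0.3 - 0.15) * 34 * 10
Step 3: AW = 0.15 * 34 * 10
Step 4: AW = 51.0 mm

51.0


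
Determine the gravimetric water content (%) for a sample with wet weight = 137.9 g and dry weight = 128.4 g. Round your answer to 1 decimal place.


Step 1: Water mass = wet - dry = 137.9 - 128.4 = 9.5 g
Step 2: w = 100 * water mass / dry mass
Step 3: w = 100 * 9.5 / 128.4 = 7.4%

7.4


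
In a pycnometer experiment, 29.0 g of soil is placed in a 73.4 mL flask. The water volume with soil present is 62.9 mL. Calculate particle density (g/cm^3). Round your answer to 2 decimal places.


Step 1: Volume of solids = flask volume - water volume with soil
Step 2: V_solids = 73.4 - 62.9 = 10.5 mL
Step 3: Particle density = mass / V_solids = 29.0 / 10.5 = 2.76 g/cm^3

2.76


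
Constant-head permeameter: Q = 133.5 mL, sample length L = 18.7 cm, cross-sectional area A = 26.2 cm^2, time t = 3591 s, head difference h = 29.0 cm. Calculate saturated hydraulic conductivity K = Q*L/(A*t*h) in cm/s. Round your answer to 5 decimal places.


Step 1: K = Q * L / (A * t * h)
Step 2: Numerator = 133.5 * 18.7 = 2496.45
Step 3: Denominator = 26.2 * 3591 * 29.0 = 2728441.8
Step 4: K = 2496.45 / 2728441.8 = 0.00091 cm/s

0.00091


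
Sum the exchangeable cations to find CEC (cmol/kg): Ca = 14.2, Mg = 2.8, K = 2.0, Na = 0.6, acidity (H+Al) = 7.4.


Step 1: CEC = Ca + Mg + K + Na + (H+Al)
Step 2: CEC = 14.2 + 2.8 + 2.0 + 0.6 + 7.4
Step 3: CEC = 27.0 cmol/kg

27.0


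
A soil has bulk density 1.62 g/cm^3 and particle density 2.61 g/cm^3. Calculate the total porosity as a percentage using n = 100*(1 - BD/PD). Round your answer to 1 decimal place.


Step 1: Formula: n = 100 * (1 - BD / PD)
Step 2: n = 100 * (1 - 1.62 / 2.61)
Step 3: n = 100 * (1 - 0.62069)
Step 4: n = 37.9%

37.9


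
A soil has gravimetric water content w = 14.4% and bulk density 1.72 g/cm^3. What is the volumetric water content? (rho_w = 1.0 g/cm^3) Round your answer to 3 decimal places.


Step 1: theta = (w / 100) * BD / rho_w
Step 2: theta = (14.4 / 100) * 1.72 / 1.0
Step 3: theta = 0.144 * 1.72
Step 4: theta = 0.248

0.248


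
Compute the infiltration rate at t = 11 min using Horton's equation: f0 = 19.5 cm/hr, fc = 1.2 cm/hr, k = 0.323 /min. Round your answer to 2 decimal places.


Step 1: f = fc + (f0 - fc) * exp(-k * t)
Step 2: exp(-0.323 * 11) = 0.028639
Step 3: f = 1.2 + (19.5 - 1.2) * 0.028639
Step 4: f = 1.2 + 18.3 * 0.028639
Step 5: f = 1.72 cm/hr

1.72


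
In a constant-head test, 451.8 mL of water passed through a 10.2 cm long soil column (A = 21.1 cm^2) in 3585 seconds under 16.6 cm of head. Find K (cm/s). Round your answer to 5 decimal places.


Step 1: K = Q * L / (A * t * h)
Step 2: Numerator = 451.8 * 10.2 = 4608.36
Step 3: Denominator = 21.1 * 3585 * 16.6 = 1255682.1
Step 4: K = 4608.36 / 1255682.1 = 0.00367 cm/s

0.00367


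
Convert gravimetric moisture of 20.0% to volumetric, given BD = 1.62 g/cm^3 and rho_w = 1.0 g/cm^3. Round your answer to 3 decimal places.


Step 1: theta = (w / 100) * BD / rho_w
Step 2: theta = (20.0 / 100) * 1.62 / 1.0
Step 3: theta = 0.2 * 1.62
Step 4: theta = 0.324

0.324


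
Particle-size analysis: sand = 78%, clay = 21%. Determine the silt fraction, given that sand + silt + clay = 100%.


Step 1: sand + silt + clay = 100%
Step 2: silt = 100 - sand - clay
Step 3: silt = 100 - 78 - 21
Step 4: silt = 1%

1


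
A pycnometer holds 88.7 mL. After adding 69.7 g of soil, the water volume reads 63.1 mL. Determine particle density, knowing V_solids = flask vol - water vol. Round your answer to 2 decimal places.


Step 1: Volume of solids = flask volume - water volume with soil
Step 2: V_solids = 88.7 - 63.1 = 25.6 mL
Step 3: Particle density = mass / V_solids = 69.7 / 25.6 = 2.72 g/cm^3

2.72


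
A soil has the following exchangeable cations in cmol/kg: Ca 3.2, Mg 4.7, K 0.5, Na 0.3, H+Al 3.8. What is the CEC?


Step 1: CEC = Ca + Mg + K + Na + (H+Al)
Step 2: CEC = 3.2 + 4.7 + 0.5 + 0.3 + 3.8
Step 3: CEC = 12.5 cmol/kg

12.5


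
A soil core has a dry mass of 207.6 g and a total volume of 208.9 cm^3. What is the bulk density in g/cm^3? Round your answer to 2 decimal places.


Step 1: Identify the formula: BD = dry mass / volume
Step 2: Substitute values: BD = 207.6 / 208.9
Step 3: BD = 0.99 g/cm^3

0.99


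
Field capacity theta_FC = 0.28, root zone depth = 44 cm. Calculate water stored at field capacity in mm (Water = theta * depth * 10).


Step 1: Water (mm) = theta_FC * depth (cm) * 10
Step 2: Water = 0.28 * 44 * 10
Step 3: Water = 123.2 mm

123.2


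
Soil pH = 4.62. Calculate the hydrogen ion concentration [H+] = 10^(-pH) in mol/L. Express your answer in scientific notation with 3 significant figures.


Step 1: [H+] = 10^(-pH)
Step 2: [H+] = 10^(-4.62)
Step 3: [H+] = 2.40e-05 mol/L

2.40e-05


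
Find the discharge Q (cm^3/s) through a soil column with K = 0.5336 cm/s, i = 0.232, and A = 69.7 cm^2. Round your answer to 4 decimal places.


Step 1: Apply Darcy's law: Q = K * i * A
Step 2: Q = 0.5336 * 0.232 * 69.7
Step 3: Q = 8.6285 cm^3/s

8.6285


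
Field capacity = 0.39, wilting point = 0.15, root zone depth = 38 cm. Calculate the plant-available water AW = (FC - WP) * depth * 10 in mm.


Step 1: Available water = (FC - WP) * depth * 10
Step 2: AW = (0.39 - 0.15) * 38 * 10
Step 3: AW = 0.24 * 38 * 10
Step 4: AW = 91.2 mm

91.2


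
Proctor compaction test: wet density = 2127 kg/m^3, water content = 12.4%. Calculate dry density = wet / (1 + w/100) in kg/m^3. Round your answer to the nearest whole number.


Step 1: Dry density = wet density / (1 + w/100)
Step 2: Dry density = 2127 / (1 + 12.4/100)
Step 3: Dry density = 2127 / 1.124
Step 4: Dry density = 1892 kg/m^3

1892


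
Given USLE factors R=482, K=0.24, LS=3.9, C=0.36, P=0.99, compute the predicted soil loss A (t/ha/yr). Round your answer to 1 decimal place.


Step 1: A = R * K * LS * C * P
Step 2: R * K = 482 * 0.24 = 115.68
Step 3: (R*K) * LS = 115.68 * 3.9 = 451.152
Step 4: * C * P = 451.152 * 0.36 * 0.99 = 160.8
Step 5: A = 160.8 t/(ha*yr)

160.8


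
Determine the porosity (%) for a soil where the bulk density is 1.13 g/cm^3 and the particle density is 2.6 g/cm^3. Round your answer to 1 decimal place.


Step 1: Formula: n = 100 * (1 - BD / PD)
Step 2: n = 100 * (1 - 1.13 / 2.6)
Step 3: n = 100 * (1 - 0.43462)
Step 4: n = 56.5%

56.5


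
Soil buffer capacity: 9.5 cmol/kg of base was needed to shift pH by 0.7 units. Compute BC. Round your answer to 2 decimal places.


Step 1: BC = change in base / change in pH
Step 2: BC = 9.5 / 0.7
Step 3: BC = 13.57 cmol/(kg*pH unit)

13.57


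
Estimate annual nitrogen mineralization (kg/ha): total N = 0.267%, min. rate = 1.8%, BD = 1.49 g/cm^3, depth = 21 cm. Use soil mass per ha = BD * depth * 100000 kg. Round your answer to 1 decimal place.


Step 1: Soil mass per ha = BD * depth * 100000 = 1.49 * 21 * 100000 = 3129000 kg
Step 2: Total N pool = soil mass * N%/100 = 3129000 * 0.267/100 = 8354.43 kg/ha
Step 3: N mineralized = N pool * rate%/100 = 8354.43 * 1.8/100 = 150.4 kg/ha/yr

150.4


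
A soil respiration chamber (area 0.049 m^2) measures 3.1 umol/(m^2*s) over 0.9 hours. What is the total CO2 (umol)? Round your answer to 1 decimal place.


Step 1: Convert time to seconds: 0.9 hr * 3600 = 3240.0 s
Step 2: Total = flux * area * time_s
Step 3: Total = 3.1 * 0.049 * 3240.0
Step 4: Total = 492.2 umol

492.2


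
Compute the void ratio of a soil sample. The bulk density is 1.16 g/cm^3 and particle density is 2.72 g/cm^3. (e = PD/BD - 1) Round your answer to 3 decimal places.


Step 1: e = PD / BD - 1
Step 2: e = 2.72 / 1.16 - 1
Step 3: e = 2.34483 - 1
Step 4: e = 1.345

1.345


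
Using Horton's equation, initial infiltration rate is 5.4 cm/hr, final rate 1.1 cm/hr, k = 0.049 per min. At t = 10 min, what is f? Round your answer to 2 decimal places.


Step 1: f = fc + (f0 - fc) * exp(-k * t)
Step 2: exp(-0.049 * 10) = 0.612626
Step 3: f = 1.1 + (5.4 - 1.1) * 0.612626
Step 4: f = 1.1 + 4.3 * 0.612626
Step 5: f = 3.73 cm/hr

3.73


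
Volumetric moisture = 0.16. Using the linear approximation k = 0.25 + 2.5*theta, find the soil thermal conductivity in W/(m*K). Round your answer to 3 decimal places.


Step 1: k = 0.25 + 2.5 * theta
Step 2: k = 0.25 + 2.5 * 0.16
Step 3: k = 0.25 + 0.4
Step 4: k = 0.65 W/(m*K)

0.65


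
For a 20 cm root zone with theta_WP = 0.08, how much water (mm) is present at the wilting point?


Step 1: Water (mm) = theta_WP * depth * 10
Step 2: Water = 0.08 * 20 * 10
Step 3: Water = 16.0 mm

16.0


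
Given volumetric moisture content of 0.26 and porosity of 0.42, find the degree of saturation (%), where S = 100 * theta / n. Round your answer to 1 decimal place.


Step 1: S = 100 * theta_v / n
Step 2: S = 100 * 0.26 / 0.42
Step 3: S = 61.9%

61.9


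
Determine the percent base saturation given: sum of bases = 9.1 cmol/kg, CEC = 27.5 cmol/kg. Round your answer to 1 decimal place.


Step 1: BS = 100 * (sum of bases) / CEC
Step 2: BS = 100 * 9.1 / 27.5
Step 3: BS = 33.1%

33.1


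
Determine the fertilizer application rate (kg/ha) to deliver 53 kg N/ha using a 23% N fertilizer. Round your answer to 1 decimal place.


Step 1: Fertilizer rate = target N / (N content / 100)
Step 2: Rate = 53 / (23 / 100)
Step 3: Rate = 53 / 0.23
Step 4: Rate = 230.4 kg/ha

230.4


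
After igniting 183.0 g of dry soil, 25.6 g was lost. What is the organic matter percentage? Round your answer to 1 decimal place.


Step 1: OM% = 100 * LOI / sample mass
Step 2: OM = 100 * 25.6 / 183.0
Step 3: OM = 14.0%

14.0


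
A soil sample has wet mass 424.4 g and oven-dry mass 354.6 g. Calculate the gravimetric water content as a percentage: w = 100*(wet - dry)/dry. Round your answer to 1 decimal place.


Step 1: Water mass = wet - dry = 424.4 - 354.6 = 69.8 g
Step 2: w = 100 * water mass / dry mass
Step 3: w = 100 * 69.8 / 354.6 = 19.7%

19.7


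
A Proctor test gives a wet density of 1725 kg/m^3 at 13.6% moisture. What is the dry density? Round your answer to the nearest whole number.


Step 1: Dry density = wet density / (1 + w/100)
Step 2: Dry density = 1725 / (1 + 13.6/100)
Step 3: Dry density = 1725 / 1.136
Step 4: Dry density = 1518 kg/m^3

1518


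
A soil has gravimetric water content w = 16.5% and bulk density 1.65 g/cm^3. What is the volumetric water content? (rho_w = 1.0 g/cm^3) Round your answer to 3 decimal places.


Step 1: theta = (w / 100) * BD / rho_w
Step 2: theta = (16.5 / 100) * 1.65 / 1.0
Step 3: theta = 0.165 * 1.65
Step 4: theta = 0.272

0.272


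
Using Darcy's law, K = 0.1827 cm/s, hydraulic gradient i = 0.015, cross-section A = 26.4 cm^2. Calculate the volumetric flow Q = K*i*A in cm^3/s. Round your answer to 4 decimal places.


Step 1: Apply Darcy's law: Q = K * i * A
Step 2: Q = 0.1827 * 0.015 * 26.4
Step 3: Q = 0.0723 cm^3/s

0.0723


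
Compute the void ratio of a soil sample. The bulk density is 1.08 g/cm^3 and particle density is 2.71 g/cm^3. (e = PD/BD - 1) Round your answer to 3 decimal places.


Step 1: e = PD / BD - 1
Step 2: e = 2.71 / 1.08 - 1
Step 3: e = 2.50926 - 1
Step 4: e = 1.509

1.509


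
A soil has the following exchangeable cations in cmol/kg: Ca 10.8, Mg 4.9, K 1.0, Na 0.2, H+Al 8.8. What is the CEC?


Step 1: CEC = Ca + Mg + K + Na + (H+Al)
Step 2: CEC = 10.8 + 4.9 + 1.0 + 0.2 + 8.8
Step 3: CEC = 25.7 cmol/kg

25.7


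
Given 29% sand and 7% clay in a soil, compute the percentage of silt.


Step 1: sand + silt + clay = 100%
Step 2: silt = 100 - sand - clay
Step 3: silt = 100 - 29 - 7
Step 4: silt = 64%

64


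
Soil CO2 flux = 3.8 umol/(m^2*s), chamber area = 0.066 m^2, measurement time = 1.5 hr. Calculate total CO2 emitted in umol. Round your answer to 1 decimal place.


Step 1: Convert time to seconds: 1.5 hr * 3600 = 5400.0 s
Step 2: Total = flux * area * time_s
Step 3: Total = 3.8 * 0.066 * 5400.0
Step 4: Total = 1354.3 umol

1354.3


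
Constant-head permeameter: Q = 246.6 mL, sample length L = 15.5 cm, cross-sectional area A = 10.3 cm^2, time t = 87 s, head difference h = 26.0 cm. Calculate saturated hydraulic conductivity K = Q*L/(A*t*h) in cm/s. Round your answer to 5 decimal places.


Step 1: K = Q * L / (A * t * h)
Step 2: Numerator = 246.6 * 15.5 = 3822.3
Step 3: Denominator = 10.3 * 87 * 26.0 = 23298.6
Step 4: K = 3822.3 / 23298.6 = 0.16406 cm/s

0.16406


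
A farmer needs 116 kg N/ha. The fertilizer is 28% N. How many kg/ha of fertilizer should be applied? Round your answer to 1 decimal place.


Step 1: Fertilizer rate = target N / (N content / 100)
Step 2: Rate = 116 / (28 / 100)
Step 3: Rate = 116 / 0.28
Step 4: Rate = 414.3 kg/ha

414.3


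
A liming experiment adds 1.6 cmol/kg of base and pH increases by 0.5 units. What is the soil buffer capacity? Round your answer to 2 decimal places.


Step 1: BC = change in base / change in pH
Step 2: BC = 1.6 / 0.5
Step 3: BC = 3.2 cmol/(kg*pH unit)

3.2


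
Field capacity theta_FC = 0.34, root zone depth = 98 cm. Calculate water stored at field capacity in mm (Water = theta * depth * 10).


Step 1: Water (mm) = theta_FC * depth (cm) * 10
Step 2: Water = 0.34 * 98 * 10
Step 3: Water = 333.2 mm

333.2


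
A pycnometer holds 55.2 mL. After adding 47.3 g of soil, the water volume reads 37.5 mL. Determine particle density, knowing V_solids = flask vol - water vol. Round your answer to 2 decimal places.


Step 1: Volume of solids = flask volume - water volume with soil
Step 2: V_solids = 55.2 - 37.5 = 17.7 mL
Step 3: Particle density = mass / V_solids = 47.3 / 17.7 = 2.67 g/cm^3

2.67


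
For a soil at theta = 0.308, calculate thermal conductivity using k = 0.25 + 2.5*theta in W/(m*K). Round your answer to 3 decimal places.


Step 1: k = 0.25 + 2.5 * theta
Step 2: k = 0.25 + 2.5 * 0.308
Step 3: k = 0.25 + 0.77
Step 4: k = 1.02 W/(m*K)

1.02


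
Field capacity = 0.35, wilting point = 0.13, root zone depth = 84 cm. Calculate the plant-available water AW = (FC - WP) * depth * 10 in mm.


Step 1: Available water = (FC - WP) * depth * 10
Step 2: AW = (0.35 - 0.13) * 84 * 10
Step 3: AW = 0.22 * 84 * 10
Step 4: AW = 184.8 mm

184.8


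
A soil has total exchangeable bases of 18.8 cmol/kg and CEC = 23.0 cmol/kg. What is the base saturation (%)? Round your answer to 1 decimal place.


Step 1: BS = 100 * (sum of bases) / CEC
Step 2: BS = 100 * 18.8 / 23.0
Step 3: BS = 81.7%

81.7


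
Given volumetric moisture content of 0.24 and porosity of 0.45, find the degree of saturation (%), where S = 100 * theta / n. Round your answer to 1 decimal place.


Step 1: S = 100 * theta_v / n
Step 2: S = 100 * 0.24 / 0.45
Step 3: S = 53.3%

53.3


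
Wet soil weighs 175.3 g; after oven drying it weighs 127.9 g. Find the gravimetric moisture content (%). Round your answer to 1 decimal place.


Step 1: Water mass = wet - dry = 175.3 - 127.9 = 47.4 g
Step 2: w = 100 * water mass / dry mass
Step 3: w = 100 * 47.4 / 127.9 = 37.1%

37.1


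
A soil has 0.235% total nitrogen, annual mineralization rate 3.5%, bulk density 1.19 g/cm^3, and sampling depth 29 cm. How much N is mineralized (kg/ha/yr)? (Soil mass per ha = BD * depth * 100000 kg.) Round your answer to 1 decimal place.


Step 1: Soil mass per ha = BD * depth * 100000 = 1.19 * 29 * 100000 = 3451000 kg
Step 2: Total N pool = soil mass * N%/100 = 3451000 * 0.235/100 = 8109.85 kg/ha
Step 3: N mineralized = N pool * rate%/100 = 8109.85 * 3.5/100 = 283.8 kg/ha/yr

283.8


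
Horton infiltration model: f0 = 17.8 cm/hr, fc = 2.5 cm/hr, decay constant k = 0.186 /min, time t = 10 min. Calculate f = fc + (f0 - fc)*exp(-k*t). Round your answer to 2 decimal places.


Step 1: f = fc + (f0 - fc) * exp(-k * t)
Step 2: exp(-0.186 * 10) = 0.155673
Step 3: f = 2.5 + (17.8 - 2.5) * 0.155673
Step 4: f = 2.5 + 15.3 * 0.155673
Step 5: f = 4.88 cm/hr

4.88


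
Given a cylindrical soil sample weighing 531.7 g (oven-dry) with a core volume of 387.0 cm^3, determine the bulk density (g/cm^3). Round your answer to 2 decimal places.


Step 1: Identify the formula: BD = dry mass / volume
Step 2: Substitute values: BD = 531.7 / 387.0
Step 3: BD = 1.37 g/cm^3

1.37


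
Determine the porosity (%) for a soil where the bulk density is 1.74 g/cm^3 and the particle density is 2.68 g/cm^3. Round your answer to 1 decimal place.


Step 1: Formula: n = 100 * (1 - BD / PD)
Step 2: n = 100 * (1 - 1.74 / 2.68)
Step 3: n = 100 * (1 - 0.64925)
Step 4: n = 35.1%

35.1


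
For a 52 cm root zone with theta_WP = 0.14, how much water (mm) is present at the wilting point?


Step 1: Water (mm) = theta_WP * depth * 10
Step 2: Water = 0.14 * 52 * 10
Step 3: Water = 72.8 mm

72.8


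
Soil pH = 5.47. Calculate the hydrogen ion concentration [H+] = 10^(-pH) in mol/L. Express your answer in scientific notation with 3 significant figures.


Step 1: [H+] = 10^(-pH)
Step 2: [H+] = 10^(-5.47)
Step 3: [H+] = 3.39e-06 mol/L

3.39e-06


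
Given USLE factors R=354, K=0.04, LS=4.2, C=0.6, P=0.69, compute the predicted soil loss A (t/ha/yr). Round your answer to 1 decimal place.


Step 1: A = R * K * LS * C * P
Step 2: R * K = 354 * 0.04 = 14.16
Step 3: (R*K) * LS = 14.16 * 4.2 = 59.472
Step 4: * C * P = 59.472 * 0.6 * 0.69 = 24.6
Step 5: A = 24.6 t/(ha*yr)

24.6


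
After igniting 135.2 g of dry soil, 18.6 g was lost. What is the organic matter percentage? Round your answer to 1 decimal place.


Step 1: OM% = 100 * LOI / sample mass
Step 2: OM = 100 * 18.6 / 135.2
Step 3: OM = 13.8%

13.8


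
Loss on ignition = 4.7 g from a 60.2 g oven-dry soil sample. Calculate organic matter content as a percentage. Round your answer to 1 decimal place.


Step 1: OM% = 100 * LOI / sample mass
Step 2: OM = 100 * 4.7 / 60.2
Step 3: OM = 7.8%

7.8


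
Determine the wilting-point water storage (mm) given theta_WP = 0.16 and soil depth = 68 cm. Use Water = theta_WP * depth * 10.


Step 1: Water (mm) = theta_WP * depth * 10
Step 2: Water = 0.16 * 68 * 10
Step 3: Water = 108.8 mm

108.8


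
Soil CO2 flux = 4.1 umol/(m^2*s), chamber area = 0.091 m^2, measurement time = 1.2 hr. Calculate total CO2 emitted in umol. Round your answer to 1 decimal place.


Step 1: Convert time to seconds: 1.2 hr * 3600 = 4320.0 s
Step 2: Total = flux * area * time_s
Step 3: Total = 4.1 * 0.091 * 4320.0
Step 4: Total = 1611.8 umol

1611.8


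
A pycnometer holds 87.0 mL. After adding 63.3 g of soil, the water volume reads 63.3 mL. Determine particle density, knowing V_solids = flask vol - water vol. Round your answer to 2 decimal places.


Step 1: Volume of solids = flask volume - water volume with soil
Step 2: V_solids = 87.0 - 63.3 = 23.7 mL
Step 3: Particle density = mass / V_solids = 63.3 / 23.7 = 2.67 g/cm^3

2.67


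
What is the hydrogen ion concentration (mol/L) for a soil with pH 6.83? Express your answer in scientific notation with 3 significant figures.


Step 1: [H+] = 10^(-pH)
Step 2: [H+] = 10^(-6.83)
Step 3: [H+] = 1.48e-07 mol/L

1.48e-07


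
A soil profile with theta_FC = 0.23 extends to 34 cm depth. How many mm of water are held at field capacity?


Step 1: Water (mm) = theta_FC * depth (cm) * 10
Step 2: Water = 0.23 * 34 * 10
Step 3: Water = 78.2 mm

78.2


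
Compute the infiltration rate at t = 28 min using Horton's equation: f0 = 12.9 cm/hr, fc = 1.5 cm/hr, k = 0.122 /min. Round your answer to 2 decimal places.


Step 1: f = fc + (f0 - fc) * exp(-k * t)
Step 2: exp(-0.122 * 28) = 0.032844
Step 3: f = 1.5 + (12.9 - 1.5) * 0.032844
Step 4: f = 1.5 + 11.4 * 0.032844
Step 5: f = 1.87 cm/hr

1.87


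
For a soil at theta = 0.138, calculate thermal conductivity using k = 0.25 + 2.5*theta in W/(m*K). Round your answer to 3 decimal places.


Step 1: k = 0.25 + 2.5 * theta
Step 2: k = 0.25 + 2.5 * 0.138
Step 3: k = 0.25 + 0.345
Step 4: k = 0.595 W/(m*K)

0.595


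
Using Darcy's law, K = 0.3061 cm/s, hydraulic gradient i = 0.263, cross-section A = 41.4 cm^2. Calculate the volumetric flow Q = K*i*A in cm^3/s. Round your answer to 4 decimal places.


Step 1: Apply Darcy's law: Q = K * i * A
Step 2: Q = 0.3061 * 0.263 * 41.4
Step 3: Q = 3.3329 cm^3/s

3.3329


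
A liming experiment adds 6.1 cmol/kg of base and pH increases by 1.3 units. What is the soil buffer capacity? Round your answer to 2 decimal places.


Step 1: BC = change in base / change in pH
Step 2: BC = 6.1 / 1.3
Step 3: BC = 4.69 cmol/(kg*pH unit)

4.69


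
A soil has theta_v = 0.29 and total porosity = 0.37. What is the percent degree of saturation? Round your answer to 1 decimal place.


Step 1: S = 100 * theta_v / n
Step 2: S = 100 * 0.29 / 0.37
Step 3: S = 78.4%

78.4


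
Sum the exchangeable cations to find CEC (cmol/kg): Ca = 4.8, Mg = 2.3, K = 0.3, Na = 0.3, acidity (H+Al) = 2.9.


Step 1: CEC = Ca + Mg + K + Na + (H+Al)
Step 2: CEC = 4.8 + 2.3 + 0.3 + 0.3 + 2.9
Step 3: CEC = 10.6 cmol/kg

10.6


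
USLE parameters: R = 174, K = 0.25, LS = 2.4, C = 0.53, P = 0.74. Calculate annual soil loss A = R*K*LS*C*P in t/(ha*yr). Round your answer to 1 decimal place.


Step 1: A = R * K * LS * C * P
Step 2: R * K = 174 * 0.25 = 43.5
Step 3: (R*K) * LS = 43.5 * 2.4 = 104.4
Step 4: * C * P = 104.4 * 0.53 * 0.74 = 40.9
Step 5: A = 40.9 t/(ha*yr)

40.9


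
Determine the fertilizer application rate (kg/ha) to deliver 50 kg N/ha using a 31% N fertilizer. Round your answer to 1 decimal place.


Step 1: Fertilizer rate = target N / (N content / 100)
Step 2: Rate = 50 / (31 / 100)
Step 3: Rate = 50 / 0.31
Step 4: Rate = 161.3 kg/ha

161.3


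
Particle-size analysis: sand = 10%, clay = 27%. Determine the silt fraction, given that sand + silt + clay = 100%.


Step 1: sand + silt + clay = 100%
Step 2: silt = 100 - sand - clay
Step 3: silt = 100 - 10 - 27
Step 4: silt = 63%

63


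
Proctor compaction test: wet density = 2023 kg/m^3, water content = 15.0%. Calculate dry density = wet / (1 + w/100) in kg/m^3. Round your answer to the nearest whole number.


Step 1: Dry density = wet density / (1 + w/100)
Step 2: Dry density = 2023 / (1 + 15.0/100)
Step 3: Dry density = 2023 / 1.15
Step 4: Dry density = 1759 kg/m^3

1759


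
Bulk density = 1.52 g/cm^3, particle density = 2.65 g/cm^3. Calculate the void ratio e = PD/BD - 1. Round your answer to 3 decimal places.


Step 1: e = PD / BD - 1
Step 2: e = 2.65 / 1.52 - 1
Step 3: e = 1.74342 - 1
Step 4: e = 0.743

0.743


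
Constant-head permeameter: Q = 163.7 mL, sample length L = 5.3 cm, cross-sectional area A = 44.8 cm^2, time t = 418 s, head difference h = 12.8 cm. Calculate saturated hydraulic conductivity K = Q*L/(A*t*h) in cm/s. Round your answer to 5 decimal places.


Step 1: K = Q * L / (A * t * h)
Step 2: Numerator = 163.7 * 5.3 = 867.61
Step 3: Denominator = 44.8 * 418 * 12.8 = 239697.92
Step 4: K = 867.61 / 239697.92 = 0.00362 cm/s

0.00362


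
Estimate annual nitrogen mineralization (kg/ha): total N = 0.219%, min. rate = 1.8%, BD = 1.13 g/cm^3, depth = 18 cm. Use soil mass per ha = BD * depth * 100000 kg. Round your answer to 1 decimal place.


Step 1: Soil mass per ha = BD * depth * 100000 = 1.13 * 18 * 100000 = 2034000 kg
Step 2: Total N pool = soil mass * N%/100 = 2034000 * 0.219/100 = 4454.46 kg/ha
Step 3: N mineralized = N pool * rate%/100 = 4454.46 * 1.8/100 = 80.2 kg/ha/yr

80.2


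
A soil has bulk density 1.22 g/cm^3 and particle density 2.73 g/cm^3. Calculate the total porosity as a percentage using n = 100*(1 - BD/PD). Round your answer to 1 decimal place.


Step 1: Formula: n = 100 * (1 - BD / PD)
Step 2: n = 100 * (1 - 1.22 / 2.73)
Step 3: n = 100 * (1 - 0.44689)
Step 4: n = 55.3%

55.3


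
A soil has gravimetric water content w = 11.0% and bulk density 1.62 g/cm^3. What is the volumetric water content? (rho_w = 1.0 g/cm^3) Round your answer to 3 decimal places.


Step 1: theta = (w / 100) * BD / rho_w
Step 2: theta = (11.0 / 100) * 1.62 / 1.0
Step 3: theta = 0.11 * 1.62
Step 4: theta = 0.178

0.178


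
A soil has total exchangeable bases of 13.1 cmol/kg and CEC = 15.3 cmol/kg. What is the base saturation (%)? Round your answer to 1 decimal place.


Step 1: BS = 100 * (sum of bases) / CEC
Step 2: BS = 100 * 13.1 / 15.3
Step 3: BS = 85.6%

85.6


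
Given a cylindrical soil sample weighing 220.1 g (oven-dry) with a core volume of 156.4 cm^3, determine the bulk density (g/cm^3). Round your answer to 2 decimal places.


Step 1: Identify the formula: BD = dry mass / volume
Step 2: Substitute values: BD = 220.1 / 156.4
Step 3: BD = 1.41 g/cm^3

1.41


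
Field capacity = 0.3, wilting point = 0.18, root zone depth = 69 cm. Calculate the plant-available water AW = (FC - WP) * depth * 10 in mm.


Step 1: Available water = (FC - WP) * depth * 10
Step 2: AW = (0.3 - 0.18) * 69 * 10
Step 3: AW = 0.12 * 69 * 10
Step 4: AW = 82.8 mm

82.8


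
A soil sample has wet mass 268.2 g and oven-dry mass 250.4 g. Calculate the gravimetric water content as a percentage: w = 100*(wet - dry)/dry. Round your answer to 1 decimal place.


Step 1: Water mass = wet - dry = 268.2 - 250.4 = 17.8 g
Step 2: w = 100 * water mass / dry mass
Step 3: w = 100 * 17.8 / 250.4 = 7.1%

7.1


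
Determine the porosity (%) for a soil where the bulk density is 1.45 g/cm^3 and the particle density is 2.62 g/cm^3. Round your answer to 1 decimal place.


Step 1: Formula: n = 100 * (1 - BD / PD)
Step 2: n = 100 * (1 - 1.45 / 2.62)
Step 3: n = 100 * (1 - 0.55344)
Step 4: n = 44.7%

44.7


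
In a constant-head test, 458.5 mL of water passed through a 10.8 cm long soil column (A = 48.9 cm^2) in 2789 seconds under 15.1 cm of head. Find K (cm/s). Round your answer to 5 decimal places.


Step 1: K = Q * L / (A * t * h)
Step 2: Numerator = 458.5 * 10.8 = 4951.8
Step 3: Denominator = 48.9 * 2789 * 15.1 = 2059369.71
Step 4: K = 4951.8 / 2059369.71 = 0.0024 cm/s

0.0024


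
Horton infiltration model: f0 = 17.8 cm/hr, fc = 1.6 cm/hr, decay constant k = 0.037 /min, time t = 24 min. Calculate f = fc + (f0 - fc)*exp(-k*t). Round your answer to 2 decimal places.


Step 1: f = fc + (f0 - fc) * exp(-k * t)
Step 2: exp(-0.037 * 24) = 0.411478
Step 3: f = 1.6 + (17.8 - 1.6) * 0.411478
Step 4: f = 1.6 + 16.2 * 0.411478
Step 5: f = 8.27 cm/hr

8.27


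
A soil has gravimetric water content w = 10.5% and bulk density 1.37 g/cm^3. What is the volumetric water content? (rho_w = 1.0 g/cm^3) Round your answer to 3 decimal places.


Step 1: theta = (w / 100) * BD / rho_w
Step 2: theta = (10.5 / 100) * 1.37 / 1.0
Step 3: theta = 0.105 * 1.37
Step 4: theta = 0.144

0.144


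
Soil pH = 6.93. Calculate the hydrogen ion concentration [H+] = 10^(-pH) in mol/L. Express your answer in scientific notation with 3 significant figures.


Step 1: [H+] = 10^(-pH)
Step 2: [H+] = 10^(-6.93)
Step 3: [H+] = 1.17e-07 mol/L

1.17e-07


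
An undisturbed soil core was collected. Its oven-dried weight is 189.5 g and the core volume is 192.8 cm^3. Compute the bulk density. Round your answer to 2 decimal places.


Step 1: Identify the formula: BD = dry mass / volume
Step 2: Substitute values: BD = 189.5 / 192.8
Step 3: BD = 0.98 g/cm^3

0.98


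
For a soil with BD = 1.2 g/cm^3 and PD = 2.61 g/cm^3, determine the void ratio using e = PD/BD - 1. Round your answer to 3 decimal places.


Step 1: e = PD / BD - 1
Step 2: e = 2.61 / 1.2 - 1
Step 3: e = 2.175 - 1
Step 4: e = 1.175

1.175


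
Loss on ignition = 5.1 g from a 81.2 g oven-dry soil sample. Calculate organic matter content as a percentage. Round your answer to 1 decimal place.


Step 1: OM% = 100 * LOI / sample mass
Step 2: OM = 100 * 5.1 / 81.2
Step 3: OM = 6.3%

6.3


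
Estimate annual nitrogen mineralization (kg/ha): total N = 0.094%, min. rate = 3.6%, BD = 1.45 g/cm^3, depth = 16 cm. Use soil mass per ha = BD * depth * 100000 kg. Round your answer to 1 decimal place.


Step 1: Soil mass per ha = BD * depth * 100000 = 1.45 * 16 * 100000 = 2320000 kg
Step 2: Total N pool = soil mass * N%/100 = 2320000 * 0.094/100 = 2180.8 kg/ha
Step 3: N mineralized = N pool * rate%/100 = 2180.8 * 3.6/100 = 78.5 kg/ha/yr

78.5


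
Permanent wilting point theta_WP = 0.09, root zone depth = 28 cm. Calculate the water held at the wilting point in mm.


Step 1: Water (mm) = theta_WP * depth * 10
Step 2: Water = 0.09 * 28 * 10
Step 3: Water = 25.2 mm

25.2


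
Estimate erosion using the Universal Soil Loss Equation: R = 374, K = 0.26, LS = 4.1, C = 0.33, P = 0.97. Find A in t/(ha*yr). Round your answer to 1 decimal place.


Step 1: A = R * K * LS * C * P
Step 2: R * K = 374 * 0.26 = 97.24
Step 3: (R*K) * LS = 97.24 * 4.1 = 398.684
Step 4: * C * P = 398.684 * 0.33 * 0.97 = 127.6
Step 5: A = 127.6 t/(ha*yr)

127.6


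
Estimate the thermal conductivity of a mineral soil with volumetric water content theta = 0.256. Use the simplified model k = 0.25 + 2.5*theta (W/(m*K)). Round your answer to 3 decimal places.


Step 1: k = 0.25 + 2.5 * theta
Step 2: k = 0.25 + 2.5 * 0.256
Step 3: k = 0.25 + 0.64
Step 4: k = 0.89 W/(m*K)

0.89


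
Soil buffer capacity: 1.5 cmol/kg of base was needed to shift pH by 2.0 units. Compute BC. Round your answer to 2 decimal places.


Step 1: BC = change in base / change in pH
Step 2: BC = 1.5 / 2.0
Step 3: BC = 0.75 cmol/(kg*pH unit)

0.75


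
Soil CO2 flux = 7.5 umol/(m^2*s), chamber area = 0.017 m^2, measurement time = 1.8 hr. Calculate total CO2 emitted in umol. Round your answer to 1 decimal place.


Step 1: Convert time to seconds: 1.8 hr * 3600 = 6480.0 s
Step 2: Total = flux * area * time_s
Step 3: Total = 7.5 * 0.017 * 6480.0
Step 4: Total = 826.2 umol

826.2


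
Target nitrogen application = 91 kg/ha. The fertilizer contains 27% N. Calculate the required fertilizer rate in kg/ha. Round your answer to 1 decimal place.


Step 1: Fertilizer rate = target N / (N content / 100)
Step 2: Rate = 91 / (27 / 100)
Step 3: Rate = 91 / 0.27
Step 4: Rate = 337.0 kg/ha

337.0


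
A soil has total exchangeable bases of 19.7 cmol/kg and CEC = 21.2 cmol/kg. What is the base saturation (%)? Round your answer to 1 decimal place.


Step 1: BS = 100 * (sum of bases) / CEC
Step 2: BS = 100 * 19.7 / 21.2
Step 3: BS = 92.9%

92.9


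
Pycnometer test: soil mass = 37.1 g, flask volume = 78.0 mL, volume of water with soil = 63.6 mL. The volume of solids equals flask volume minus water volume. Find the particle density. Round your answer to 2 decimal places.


Step 1: Volume of solids = flask volume - water volume with soil
Step 2: V_solids = 78.0 - 63.6 = 14.4 mL
Step 3: Particle density = mass / V_solids = 37.1 / 14.4 = 2.58 g/cm^3

2.58


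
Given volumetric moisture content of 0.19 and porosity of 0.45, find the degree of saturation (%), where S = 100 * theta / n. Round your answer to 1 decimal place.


Step 1: S = 100 * theta_v / n
Step 2: S = 100 * 0.19 / 0.45
Step 3: S = 42.2%

42.2


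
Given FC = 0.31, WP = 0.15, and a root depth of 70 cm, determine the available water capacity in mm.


Step 1: Available water = (FC - WP) * depth * 10
Step 2: AW = (0.31 - 0.15) * 70 * 10
Step 3: AW = 0.16 * 70 * 10
Step 4: AW = 112.0 mm

112.0
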